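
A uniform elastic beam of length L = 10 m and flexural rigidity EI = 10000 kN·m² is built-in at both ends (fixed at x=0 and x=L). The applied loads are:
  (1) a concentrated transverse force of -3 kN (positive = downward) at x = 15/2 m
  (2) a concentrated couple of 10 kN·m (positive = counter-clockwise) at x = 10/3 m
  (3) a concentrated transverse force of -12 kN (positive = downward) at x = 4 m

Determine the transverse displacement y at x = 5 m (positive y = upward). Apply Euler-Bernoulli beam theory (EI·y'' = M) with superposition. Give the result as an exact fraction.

Load 1 — point force P=-3 kN at a=15/2 m (b=L-a=5/2):
  y_1 = -Pb²x²(3aL-(3a+b)x)/(6L³EI)  [x≤a] = -(-3)·(5/2)²·5²·(3·(15/2)·10-(3·(15/2)+(5/2))·5)/(6·10³·10000) = 1/1280 m
Load 2 — applied couple M₀=10 kN·m at a=10/3 m (b=L-a=20/3):
  y_2 = (R_Ax³/6 - M_Ax²/2 - M₀(x-a)²/2)/EI  [x>a] with R_A=4/3, M_A=0 = ((4/3)·5³/6 - 0·5²/2 - 10·(5-(10/3))²/2)/10000 = 1/720 m
Load 3 — point force P=-12 kN at a=4 m (b=L-a=6):
  y_3 = -Pa²(L-x)²(3bL-(3b+a)(L-x))/(6L³EI)  [x>a] = -(-12)·4²·(10-5)²·(3·6·10-(3·6+4)·(10-5))/(6·10³·10000) = 7/1250 m
Superposition: y = Σ y_i = 11189/1440000 m ≈ 0.007770 m

y(5) = 11189/1440000 m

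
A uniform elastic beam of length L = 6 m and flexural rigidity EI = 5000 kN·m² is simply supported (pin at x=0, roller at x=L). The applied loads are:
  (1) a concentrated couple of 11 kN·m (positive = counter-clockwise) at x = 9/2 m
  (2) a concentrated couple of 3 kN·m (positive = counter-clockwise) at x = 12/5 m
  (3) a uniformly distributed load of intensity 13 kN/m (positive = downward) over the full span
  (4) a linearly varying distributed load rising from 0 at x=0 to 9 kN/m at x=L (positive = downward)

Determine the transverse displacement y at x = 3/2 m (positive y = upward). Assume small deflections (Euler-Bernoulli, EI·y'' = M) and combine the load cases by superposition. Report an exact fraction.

Load 1 — applied couple M₀=11 kN·m at a=9/2 m (b=L-a=3/2):
  y_1 = (M₀x³/(6L)+C₁x)/EI  [x≤a] with C₁=M₀(3b²-L²)/(6L)=-143/16 = (11·(3/2)³/(6·6)+(-143/16)·(3/2))/5000 = -99/40000 m
Load 2 — applied couple M₀=3 kN·m at a=12/5 m (b=L-a=18/5):
  y_2 = (M₀x³/(6L)+C₁x)/EI  [x≤a] with C₁=M₀(3b²-L²)/(6L)=6/25 = (3·(3/2)³/(6·6)+(6/25)·(3/2))/5000 = 513/4000000 m
Load 3 — uniform load w=13 kN/m over full span:
  y_3 = -wx(L³-2Lx²+x³)/(24EI) = -13·(3/2)·(6³-2·6·(3/2)²+(3/2)³)/(24·5000) = -20007/640000 m
Load 4 — triangular load w₀=9 kN/m (0→w₀ over full span):
  y_4 = -w₀x(7L⁴-10L²x²+3x⁴)/(360LEI) = -9·(3/2)·(7·6⁴-10·6²·(3/2)²+3·(3/2)⁴)/(360·6·5000) = -26487/2560000 m
Superposition: y = Σ y_i = -2813067/64000000 m ≈ -0.043954 m

y(3/2) = -2813067/64000000 m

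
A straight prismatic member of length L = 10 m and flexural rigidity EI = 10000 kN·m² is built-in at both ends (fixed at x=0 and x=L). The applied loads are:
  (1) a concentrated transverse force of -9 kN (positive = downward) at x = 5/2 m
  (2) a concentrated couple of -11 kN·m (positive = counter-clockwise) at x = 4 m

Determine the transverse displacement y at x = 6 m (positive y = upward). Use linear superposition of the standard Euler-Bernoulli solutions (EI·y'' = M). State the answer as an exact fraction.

Load 1 — point force P=-9 kN at a=5/2 m (b=L-a=15/2):
  y_1 = -Pa²(L-x)²(3bL-(3b+a)(L-x))/(6L³EI)  [x>a] = -(-9)·(5/2)²·(10-6)²·(3·(15/2)·10-(3·(15/2)+(5/2))·(10-6))/(6·10³·10000) = 3/1600 m
Load 2 — applied couple M₀=-11 kN·m at a=4 m (b=L-a=6):
  y_2 = (R_Ax³/6 - M_Ax²/2 - M₀(x-a)²/2)/EI  [x>a] with R_A=-198/125, M_A=-33/25 = ((-198/125)·6³/6 - (-33/25)·6²/2 - (-11)·(6-4)²/2)/10000 = -88/78125 m
Superposition: y = Σ y_i = 3743/5000000 m ≈ 0.000749 m

y(6) = 3743/5000000 m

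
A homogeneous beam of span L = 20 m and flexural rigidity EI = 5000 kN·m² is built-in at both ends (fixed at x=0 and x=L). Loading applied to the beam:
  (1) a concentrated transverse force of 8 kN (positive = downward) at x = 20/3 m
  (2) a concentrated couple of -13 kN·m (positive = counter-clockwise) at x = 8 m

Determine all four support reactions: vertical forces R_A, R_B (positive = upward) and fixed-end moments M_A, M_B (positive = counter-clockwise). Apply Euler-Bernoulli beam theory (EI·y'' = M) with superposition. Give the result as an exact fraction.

R_A = 16841/3375 kN, M_A = 14947/675 kN·m, R_B = 10159/3375 kN, M_B = -10808/675 kN·m

Load 1 — point force P=8 kN at a=20/3 m (b=L-a=40/3):
  R_A = Pb²(3a+b)/L³ = 8·(40/3)²·(3·(20/3)+(40/3))/20³ = 160/27 kN
  M_A = Pab²/L² = 8·(20/3)·(40/3)²/20² = 640/27 kN·m
  R_B = Pa²(a+3b)/L³ = 8·(20/3)²·((20/3)+3·(40/3))/20³ = 56/27 kN
  M_B = -Pa²b/L² = -8·(20/3)²·(40/3)/20² = -320/27 kN·m
Load 2 — applied couple M₀=-13 kN·m at a=8 m (b=L-a=12):
  R_A = 6M₀ab/L³ = 6·(-13)·8·12/20³ = -117/125 kN
  M_A = M₀b(2a-b)/L² = (-13)·12·(2·8-12)/20² = -39/25 kN·m
  R_B = -6M₀ab/L³ = -6·(-13)·8·12/20³ = 117/125 kN
  M_B = M₀a(2b-a)/L² = (-13)·8·(2·12-8)/20² = -104/25 kN·m
Superposition: R_A = 16841/3375 kN, M_A = 14947/675 kN·m, R_B = 10159/3375 kN, M_B = -10808/675 kN·m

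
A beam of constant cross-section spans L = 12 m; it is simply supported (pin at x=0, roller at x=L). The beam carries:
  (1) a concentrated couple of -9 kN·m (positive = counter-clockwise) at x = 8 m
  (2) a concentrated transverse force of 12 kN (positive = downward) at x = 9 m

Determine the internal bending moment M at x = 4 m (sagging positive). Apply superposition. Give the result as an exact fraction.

Load 1 — applied couple M₀=-9 kN·m at a=8 m (b=L-a=4):
  M_1 = M₀x/L  [x≤a] = (-9)·4/12 = -3 kN·m
Load 2 — point force P=12 kN at a=9 m (b=L-a=3):
  M_2 = Pbx/L  [x≤a] = 12·3·4/12 = 12 kN·m
Superposition: M = Σ M_i = 9 kN·m ≈ 9.000000 kN·m

M(4) = 9 kN·m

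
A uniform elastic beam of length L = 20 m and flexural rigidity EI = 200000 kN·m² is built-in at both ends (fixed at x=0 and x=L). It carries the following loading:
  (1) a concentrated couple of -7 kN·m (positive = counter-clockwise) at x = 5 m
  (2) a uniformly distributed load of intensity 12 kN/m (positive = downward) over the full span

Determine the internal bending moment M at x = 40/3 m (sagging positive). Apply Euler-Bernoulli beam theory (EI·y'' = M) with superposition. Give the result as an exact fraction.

M(40/3) = 6421/48 kN·m

Load 1 — applied couple M₀=-7 kN·m at a=5 m (b=L-a=15):
  M_1 = R_Ax - M_A - M₀  [x>a] with R_A=-63/160, M_A=21/16 = (-63/160)·(40/3) - (21/16) - (-7) = 7/16 kN·m
Load 2 — uniform load w=12 kN/m over full span:
  M_2 = wLx/2 - wL²/12 - wx²/2 = 12·20·(40/3)/2 - 12·20²/12 - 12·(40/3)²/2 = 400/3 kN·m
Superposition: M = Σ M_i = 6421/48 kN·m ≈ 133.770833 kN·m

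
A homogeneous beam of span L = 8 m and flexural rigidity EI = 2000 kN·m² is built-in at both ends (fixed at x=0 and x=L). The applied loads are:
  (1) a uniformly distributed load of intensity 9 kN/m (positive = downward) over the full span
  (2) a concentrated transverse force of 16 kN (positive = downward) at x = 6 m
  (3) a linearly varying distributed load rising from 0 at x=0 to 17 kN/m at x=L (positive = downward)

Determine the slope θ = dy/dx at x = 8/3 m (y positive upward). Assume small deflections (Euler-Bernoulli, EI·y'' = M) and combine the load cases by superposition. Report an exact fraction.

Load 1 — uniform load w=9 kN/m over full span:
  θ_1 = -wx(L-x)(L-2x)/(12EI) = -9·(8/3)·(8-(8/3))·(8-2·(8/3))/(12·2000) = -16/1125 rad
Load 2 — point force P=16 kN at a=6 m (b=L-a=2):
  θ_2 = -Pb²x(2aL-(3a+b)x)/(2L³EI)  [x≤a] = -16·2²·(8/3)·(2·6·8-(3·6+2)·(8/3))/(2·8³·2000) = -4/1125 rad
Load 3 — triangular load w₀=17 kN/m (0→w₀ over full span):
  θ_3 = -w₀(2x(L-x)(L-2x)(x+2L)+x²(L-x)²)/(120LEI) = -17·(2·(8/3)·(8-(8/3))·(8-2·(8/3))·((8/3)+2·8)+(8/3)²·(8-(8/3))²)/(120·8·2000) = -2176/151875 rad
Superposition: θ = Σ θ_i = -4876/151875 rad ≈ -0.032105 rad

θ(8/3) = -4876/151875 rad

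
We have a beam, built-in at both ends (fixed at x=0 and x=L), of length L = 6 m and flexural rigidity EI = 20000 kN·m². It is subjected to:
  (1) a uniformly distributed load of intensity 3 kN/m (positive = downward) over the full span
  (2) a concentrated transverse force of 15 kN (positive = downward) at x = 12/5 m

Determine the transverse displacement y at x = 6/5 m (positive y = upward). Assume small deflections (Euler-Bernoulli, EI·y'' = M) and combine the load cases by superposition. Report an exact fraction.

Load 1 — uniform load w=3 kN/m over full span:
  y_1 = -wx²(L-x)²/(24EI) = -3·(6/5)²·(6-(6/5))²/(24·20000) = -81/390625 m
Load 2 — point force P=15 kN at a=12/5 m (b=L-a=18/5):
  y_2 = -Pb²x²(3aL-(3a+b)x)/(6L³EI)  [x≤a] = -15·(18/5)²·(6/5)²·(3·(12/5)·6-(3·(12/5)+(18/5))·(6/5))/(6·6³·20000) = -5103/15625000 m
Superposition: y = Σ y_i = -8343/15625000 m ≈ -0.000534 m

y(6/5) = -8343/15625000 m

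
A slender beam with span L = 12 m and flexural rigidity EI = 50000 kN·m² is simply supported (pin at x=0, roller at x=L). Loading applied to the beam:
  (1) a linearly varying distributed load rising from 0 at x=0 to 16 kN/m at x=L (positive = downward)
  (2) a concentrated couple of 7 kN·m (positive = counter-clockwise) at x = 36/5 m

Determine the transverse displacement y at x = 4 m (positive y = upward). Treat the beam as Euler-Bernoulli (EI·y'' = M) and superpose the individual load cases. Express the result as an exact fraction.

Load 1 — triangular load w₀=16 kN/m (0→w₀ over full span):
  y_1 = -w₀x(7L⁴-10L²x²+3x⁴)/(360LEI) = -16·4·(7·12⁴-10·12²·4²+3·4⁴)/(360·12·50000) = -1024/28125 m
Load 2 — applied couple M₀=7 kN·m at a=36/5 m (b=L-a=24/5):
  y_2 = (M₀x³/(6L)+C₁x)/EI  [x≤a] with C₁=M₀(3b²-L²)/(6L)=-182/25 = (7·4³/(6·12)+(-182/25)·4)/50000 = -322/703125 m
Superposition: y = Σ y_i = -25922/703125 m ≈ -0.036867 m

y(4) = -25922/703125 m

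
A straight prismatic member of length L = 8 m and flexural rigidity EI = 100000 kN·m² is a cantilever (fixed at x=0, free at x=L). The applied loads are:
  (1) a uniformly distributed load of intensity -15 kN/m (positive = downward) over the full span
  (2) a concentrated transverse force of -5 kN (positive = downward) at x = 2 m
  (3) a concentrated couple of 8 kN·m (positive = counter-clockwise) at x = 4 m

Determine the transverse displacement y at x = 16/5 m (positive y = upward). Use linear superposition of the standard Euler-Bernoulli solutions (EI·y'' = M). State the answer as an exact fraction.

y(16/5) = 181319/9375000 m

Load 1 — uniform load w=-15 kN/m over full span:
  y_1 = -wx²(x²-4Lx+6L²)/(24EI) = -(-15)·(16/5)²·((16/5)²-4·8·(16/5)+6·8²)/(24·100000) = 7296/390625 m
Load 2 — point force P=-5 kN at a=2 m (b=L-a=6):
  y_2 = -Pa²(3x-a)/(6EI)  [x>a] = -(-5)·2²·(3·(16/5)-2)/(6·100000) = 19/75000 m
Load 3 — applied couple M₀=8 kN·m at a=4 m (b=L-a=4):
  y_3 = M₀x²/(2EI)  [x≤a] = 8·(16/5)²/(2·100000) = 32/78125 m
Superposition: y = Σ y_i = 181319/9375000 m ≈ 0.019341 m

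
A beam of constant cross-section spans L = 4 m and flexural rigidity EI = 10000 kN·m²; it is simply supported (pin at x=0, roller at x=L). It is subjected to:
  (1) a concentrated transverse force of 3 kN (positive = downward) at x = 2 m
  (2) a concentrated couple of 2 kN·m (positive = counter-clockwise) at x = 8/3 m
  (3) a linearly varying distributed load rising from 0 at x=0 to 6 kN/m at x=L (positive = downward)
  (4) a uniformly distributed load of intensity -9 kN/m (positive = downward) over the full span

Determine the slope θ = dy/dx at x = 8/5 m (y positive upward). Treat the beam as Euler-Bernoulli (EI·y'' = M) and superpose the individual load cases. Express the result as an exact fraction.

θ(8/5) = 16981/56250000 rad

Load 1 — point force P=3 kN at a=2 m (b=L-a=2):
  θ_1 = -Pb(L²-b²-3x²)/(6LEI)  [x≤a] = -3·2·(4²-2²-3·(8/5)²)/(6·4·10000) = -27/250000 rad
Load 2 — applied couple M₀=2 kN·m at a=8/3 m (b=L-a=4/3):
  θ_2 = (M₀x²/(2L)+C₁)/EI  [x≤a] with C₁=M₀(3b²-L²)/(6L)=-8/9 = (2·(8/5)²/(2·4)+(-8/9))/10000 = -7/281250 rad
Load 3 — triangular load w₀=6 kN/m (0→w₀ over full span):
  θ_3 = -w₀(7L⁴-30L²x²+15x⁴)/(360LEI) = -6·(7·4⁴-30·4²·(8/5)²+15·(8/5)⁴)/(360·4·10000) = -323/1171875 rad
Load 4 — uniform load w=-9 kN/m over full span:
  θ_4 = -w(L³-6Lx²+4x³)/(24EI) = -(-9)·(4³-6·4·(8/5)²+4·(8/5)³)/(24·10000) = 111/156250 rad
Superposition: θ = Σ θ_i = 16981/56250000 rad ≈ 0.000302 rad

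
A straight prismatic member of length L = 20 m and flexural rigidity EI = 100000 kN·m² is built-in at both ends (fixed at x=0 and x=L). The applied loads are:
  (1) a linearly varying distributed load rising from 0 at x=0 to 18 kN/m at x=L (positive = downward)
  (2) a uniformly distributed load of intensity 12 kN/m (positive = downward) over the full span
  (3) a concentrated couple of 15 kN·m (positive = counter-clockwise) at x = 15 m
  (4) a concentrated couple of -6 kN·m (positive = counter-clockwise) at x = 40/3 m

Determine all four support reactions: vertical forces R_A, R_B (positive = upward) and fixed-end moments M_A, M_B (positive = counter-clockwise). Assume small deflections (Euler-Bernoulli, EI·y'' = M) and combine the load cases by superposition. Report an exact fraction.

Load 1 — triangular load w₀=18 kN/m (0→w₀ over full span):
  R_A = 3w₀L/20 = 3·18·20/20 = 54 kN
  M_A = w₀L²/30 = 18·20²/30 = 240 kN·m
  R_B = 7w₀L/20 = 7·18·20/20 = 126 kN
  M_B = -w₀L²/20 = -18·20²/20 = -360 kN·m
Load 2 — uniform load w=12 kN/m over full span:
  R_A = wL/2 = 12·20/2 = 120 kN
  M_A = wL²/12 = 12·20²/12 = 400 kN·m
  R_B = wL/2 = 12·20/2 = 120 kN
  M_B = -wL²/12 = -12·20²/12 = -400 kN·m
Load 3 — applied couple M₀=15 kN·m at a=15 m (b=L-a=5):
  R_A = 6M₀ab/L³ = 6·15·15·5/20³ = 27/32 kN
  M_A = M₀b(2a-b)/L² = 15·5·(2·15-5)/20² = 75/16 kN·m
  R_B = -6M₀ab/L³ = -6·15·15·5/20³ = -27/32 kN
  M_B = M₀a(2b-a)/L² = 15·15·(2·5-15)/20² = -45/16 kN·m
Load 4 — applied couple M₀=-6 kN·m at a=40/3 m (b=L-a=20/3):
  R_A = 6M₀ab/L³ = 6·(-6)·(40/3)·(20/3)/20³ = -2/5 kN
  M_A = M₀b(2a-b)/L² = (-6)·(20/3)·(2·(40/3)-(20/3))/20² = -2 kN·m
  R_B = -6M₀ab/L³ = -6·(-6)·(40/3)·(20/3)/20³ = 2/5 kN
  M_B = M₀a(2b-a)/L² = (-6)·(40/3)·(2·(20/3)-(40/3))/20² = 0 kN·m
Superposition: R_A = 27911/160 kN, M_A = 10283/16 kN·m, R_B = 39289/160 kN, M_B = -12205/16 kN·m

R_A = 27911/160 kN, M_A = 10283/16 kN·m, R_B = 39289/160 kN, M_B = -12205/16 kN·m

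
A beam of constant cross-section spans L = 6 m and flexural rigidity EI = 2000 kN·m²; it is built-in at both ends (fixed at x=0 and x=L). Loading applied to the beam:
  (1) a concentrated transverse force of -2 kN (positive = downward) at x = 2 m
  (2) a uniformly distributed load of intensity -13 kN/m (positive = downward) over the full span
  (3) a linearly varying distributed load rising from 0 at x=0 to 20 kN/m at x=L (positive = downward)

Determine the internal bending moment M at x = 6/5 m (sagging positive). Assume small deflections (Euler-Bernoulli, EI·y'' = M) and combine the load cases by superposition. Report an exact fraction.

Load 1 — point force P=-2 kN at a=2 m (b=L-a=4):
  M_1 = Pb²(3a+b)x/L³ - Pab²/L²  [x≤a] = (-2)·4²·(3·2+4)·(6/5)/6³ - (-2)·2·4²/6² = 0 kN·m
Load 2 — uniform load w=-13 kN/m over full span:
  M_2 = wLx/2 - wL²/12 - wx²/2 = (-13)·6·(6/5)/2 - (-13)·6²/12 - (-13)·(6/5)²/2 = 39/25 kN·m
Load 3 — triangular load w₀=20 kN/m (0→w₀ over full span):
  M_3 = 3w₀Lx/20 - w₀L²/30 - w₀x³/(6L) = 3·20·6·(6/5)/20 - 20·6²/30 - 20·(6/5)³/(6·6) = -84/25 kN·m
Superposition: M = Σ M_i = -9/5 kN·m ≈ -1.800000 kN·m

M(6/5) = -9/5 kN·m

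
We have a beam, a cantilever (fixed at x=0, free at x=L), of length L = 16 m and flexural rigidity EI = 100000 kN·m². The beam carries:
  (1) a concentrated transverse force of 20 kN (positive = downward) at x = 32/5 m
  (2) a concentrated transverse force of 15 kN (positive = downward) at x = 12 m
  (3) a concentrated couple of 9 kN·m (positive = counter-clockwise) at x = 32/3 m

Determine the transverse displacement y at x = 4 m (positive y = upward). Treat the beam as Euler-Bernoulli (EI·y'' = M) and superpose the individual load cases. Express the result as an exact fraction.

Load 1 — point force P=20 kN at a=32/5 m (b=L-a=48/5):
  y_1 = -Px²(3a-x)/(6EI)  [x≤a] = -20·4²·(3·(32/5)-4)/(6·100000) = -76/9375 m
Load 2 — point force P=15 kN at a=12 m (b=L-a=4):
  y_2 = -Px²(3a-x)/(6EI)  [x≤a] = -15·4²·(3·12-4)/(6·100000) = -8/625 m
Load 3 — applied couple M₀=9 kN·m at a=32/3 m (b=L-a=16/3):
  y_3 = M₀x²/(2EI)  [x≤a] = 9·4²/(2·100000) = 9/12500 m
Superposition: y = Σ y_i = -757/37500 m ≈ -0.020187 m

y(4) = -757/37500 m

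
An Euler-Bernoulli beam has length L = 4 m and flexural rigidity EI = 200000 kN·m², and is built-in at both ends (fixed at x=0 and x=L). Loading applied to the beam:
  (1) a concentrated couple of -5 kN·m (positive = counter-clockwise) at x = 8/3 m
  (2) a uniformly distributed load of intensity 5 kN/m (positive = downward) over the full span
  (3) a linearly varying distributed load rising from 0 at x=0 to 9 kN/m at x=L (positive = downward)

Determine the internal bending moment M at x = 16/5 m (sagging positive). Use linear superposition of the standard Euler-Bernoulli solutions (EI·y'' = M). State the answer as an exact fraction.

M(16/5) = 472/375 kN·m

Load 1 — applied couple M₀=-5 kN·m at a=8/3 m (b=L-a=4/3):
  M_1 = R_Ax - M_A - M₀  [x>a] with R_A=-5/3, M_A=-5/3 = (-5/3)·(16/5) - (-5/3) - (-5) = 4/3 kN·m
Load 2 — uniform load w=5 kN/m over full span:
  M_2 = wLx/2 - wL²/12 - wx²/2 = 5·4·(16/5)/2 - 5·4²/12 - 5·(16/5)²/2 = -4/15 kN·m
Load 3 — triangular load w₀=9 kN/m (0→w₀ over full span):
  M_3 = 3w₀Lx/20 - w₀L²/30 - w₀x³/(6L) = 3·9·4·(16/5)/20 - 9·4²/30 - 9·(16/5)³/(6·4) = 24/125 kN·m
Superposition: M = Σ M_i = 472/375 kN·m ≈ 1.258667 kN·m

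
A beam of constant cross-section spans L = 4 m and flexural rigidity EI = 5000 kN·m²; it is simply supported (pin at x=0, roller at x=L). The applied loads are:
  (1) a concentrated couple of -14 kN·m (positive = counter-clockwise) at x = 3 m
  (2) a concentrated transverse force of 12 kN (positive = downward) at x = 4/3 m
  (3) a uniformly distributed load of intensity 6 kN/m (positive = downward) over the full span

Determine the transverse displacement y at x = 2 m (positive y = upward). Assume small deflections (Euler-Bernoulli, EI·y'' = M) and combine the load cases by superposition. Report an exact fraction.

y(2) = -1249/270000 m

Load 1 — applied couple M₀=-14 kN·m at a=3 m (b=L-a=1):
  y_1 = (M₀x³/(6L)+C₁x)/EI  [x≤a] with C₁=M₀(3b²-L²)/(6L)=91/12 = ((-14)·2³/(6·4)+(91/12)·2)/5000 = 21/10000 m
Load 2 — point force P=12 kN at a=4/3 m (b=L-a=8/3):
  y_2 = -Pa(L-x)(2Lx-a²-x²)/(6LEI)  [x>a] = -12·(4/3)·(4-2)·(2·4·2-(4/3)²-2²)/(6·4·5000) = -46/16875 m
Load 3 — uniform load w=6 kN/m over full span:
  y_3 = -wx(L³-2Lx²+x³)/(24EI) = -6·2·(4³-2·4·2²+2³)/(24·5000) = -1/250 m
Superposition: y = Σ y_i = -1249/270000 m ≈ -0.004626 m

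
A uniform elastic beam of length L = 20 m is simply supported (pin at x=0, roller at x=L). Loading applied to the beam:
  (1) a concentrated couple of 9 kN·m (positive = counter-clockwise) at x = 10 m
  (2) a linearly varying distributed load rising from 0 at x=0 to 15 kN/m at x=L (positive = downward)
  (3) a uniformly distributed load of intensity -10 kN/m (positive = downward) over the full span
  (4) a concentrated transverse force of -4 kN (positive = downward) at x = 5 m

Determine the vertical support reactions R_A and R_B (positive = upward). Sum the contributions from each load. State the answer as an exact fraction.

Load 1 — applied couple M₀=9 kN·m at a=10 m (b=L-a=10):
  R_A = M₀/L = 9/20 kN
  R_B = -M₀/L = -9/20 kN
Load 2 — triangular load w₀=15 kN/m (0→w₀ over full span):
  R_A = w₀L/6 = 15·20/6 = 50 kN
  R_B = w₀L/3 = 15·20/3 = 100 kN
Load 3 — uniform load w=-10 kN/m over full span:
  R_A = wL/2 = (-10)·20/2 = -100 kN
  R_B = wL/2 = (-10)·20/2 = -100 kN
Load 4 — point force P=-4 kN at a=5 m (b=L-a=15):
  R_A = Pb/L = (-4)·15/20 = -3 kN
  R_B = Pa/L = (-4)·5/20 = -1 kN
Superposition: R_A = -1051/20 kN, R_B = -29/20 kN

R_A = -1051/20 kN, R_B = -29/20 kN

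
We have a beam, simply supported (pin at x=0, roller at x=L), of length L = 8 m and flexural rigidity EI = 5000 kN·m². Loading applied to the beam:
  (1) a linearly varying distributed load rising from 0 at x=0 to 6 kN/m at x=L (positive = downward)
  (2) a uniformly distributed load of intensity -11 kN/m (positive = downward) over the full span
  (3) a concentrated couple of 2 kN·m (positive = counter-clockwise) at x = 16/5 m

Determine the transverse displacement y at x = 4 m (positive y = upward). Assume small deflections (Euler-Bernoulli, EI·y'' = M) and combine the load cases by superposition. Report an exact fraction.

y(4) = 4027/46875 m

Load 1 — triangular load w₀=6 kN/m (0→w₀ over full span):
  y_1 = -w₀x(7L⁴-10L²x²+3x⁴)/(360LEI) = -6·4·(7·8⁴-10·8²·4²+3·4⁴)/(360·8·5000) = -4/125 m
Load 2 — uniform load w=-11 kN/m over full span:
  y_2 = -wx(L³-2Lx²+x³)/(24EI) = -(-11)·4·(8³-2·8·4²+4³)/(24·5000) = 44/375 m
Load 3 — applied couple M₀=2 kN·m at a=16/5 m (b=L-a=24/5):
  y_3 = (M₀x³/(6L)-M₀(x-a)²/2+C₁x)/EI  [x>a] with C₁=M₀(3b²-L²)/(6L)=16/75 = (2·4³/(6·8)-2·(4-(16/5))²/2+(16/75)·4)/5000 = 9/15625 m
Superposition: y = Σ y_i = 4027/46875 m ≈ 0.085909 m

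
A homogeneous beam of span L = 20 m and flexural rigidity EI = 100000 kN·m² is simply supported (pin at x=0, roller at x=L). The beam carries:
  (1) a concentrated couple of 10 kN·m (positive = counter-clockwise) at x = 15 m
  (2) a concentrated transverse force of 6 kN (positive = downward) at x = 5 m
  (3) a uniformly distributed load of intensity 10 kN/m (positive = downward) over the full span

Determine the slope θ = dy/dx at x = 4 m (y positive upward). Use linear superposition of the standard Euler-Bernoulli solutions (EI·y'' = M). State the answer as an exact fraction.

Load 1 — applied couple M₀=10 kN·m at a=15 m (b=L-a=5):
  θ_1 = (M₀x²/(2L)+C₁)/EI  [x≤a] with C₁=M₀(3b²-L²)/(6L)=-325/12 = (10·4²/(2·20)+(-325/12))/100000 = -277/1200000 rad
Load 2 — point force P=6 kN at a=5 m (b=L-a=15):
  θ_2 = -Pb(L²-b²-3x²)/(6LEI)  [x≤a] = -6·15·(20²-15²-3·4²)/(6·20·100000) = -381/400000 rad
Load 3 — uniform load w=10 kN/m over full span:
  θ_3 = -w(L³-6Lx²+4x³)/(24EI) = -10·(20³-6·20·4²+4·4³)/(24·100000) = -33/1250 rad
Superposition: θ = Σ θ_i = -331/12000 rad ≈ -0.027583 rad

θ(4) = -331/12000 rad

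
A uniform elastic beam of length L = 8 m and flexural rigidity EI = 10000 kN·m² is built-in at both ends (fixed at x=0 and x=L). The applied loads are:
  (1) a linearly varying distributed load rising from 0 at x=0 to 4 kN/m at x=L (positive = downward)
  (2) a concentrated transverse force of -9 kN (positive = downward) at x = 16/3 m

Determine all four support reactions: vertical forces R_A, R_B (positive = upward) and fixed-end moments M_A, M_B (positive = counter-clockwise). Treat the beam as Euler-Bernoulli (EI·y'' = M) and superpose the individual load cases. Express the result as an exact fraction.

Load 1 — triangular load w₀=4 kN/m (0→w₀ over full span):
  R_A = 3w₀L/20 = 3·4·8/20 = 24/5 kN
  M_A = w₀L²/30 = 4·8²/30 = 128/15 kN·m
  R_B = 7w₀L/20 = 7·4·8/20 = 56/5 kN
  M_B = -w₀L²/20 = -4·8²/20 = -64/5 kN·m
Load 2 — point force P=-9 kN at a=16/3 m (b=L-a=8/3):
  R_A = Pb²(3a+b)/L³ = (-9)·(8/3)²·(3·(16/3)+(8/3))/8³ = -7/3 kN
  M_A = Pab²/L² = (-9)·(16/3)·(8/3)²/8² = -16/3 kN·m
  R_B = Pa²(a+3b)/L³ = (-9)·(16/3)²·((16/3)+3·(8/3))/8³ = -20/3 kN
  M_B = -Pa²b/L² = -(-9)·(16/3)²·(8/3)/8² = 32/3 kN·m
Superposition: R_A = 37/15 kN, M_A = 16/5 kN·m, R_B = 68/15 kN, M_B = -32/15 kN·m

R_A = 37/15 kN, M_A = 16/5 kN·m, R_B = 68/15 kN, M_B = -32/15 kN·m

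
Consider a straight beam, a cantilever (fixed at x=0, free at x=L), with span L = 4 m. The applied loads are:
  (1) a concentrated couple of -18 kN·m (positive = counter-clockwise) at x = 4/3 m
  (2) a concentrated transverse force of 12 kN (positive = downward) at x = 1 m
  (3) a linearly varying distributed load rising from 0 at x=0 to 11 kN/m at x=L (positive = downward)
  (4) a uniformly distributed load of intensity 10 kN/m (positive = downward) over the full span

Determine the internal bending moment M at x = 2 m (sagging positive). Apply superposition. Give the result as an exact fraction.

Load 1 — applied couple M₀=-18 kN·m at a=4/3 m (b=L-a=8/3):
  M_1 = 0  [x>a] = 0 kN·m
Load 2 — point force P=12 kN at a=1 m (b=L-a=3):
  M_2 = 0  [x>a] = 0 kN·m
Load 3 — triangular load w₀=11 kN/m (0→w₀ over full span):
  M_3 = w₀Lx/2 - w₀L²/3 - w₀x³/(6L) = 11·4·2/2 - 11·4²/3 - 11·2³/(6·4) = -55/3 kN·m
Load 4 — uniform load w=10 kN/m over full span:
  M_4 = -w(L-x)²/2 = -10·(4-2)²/2 = -20 kN·m
Superposition: M = Σ M_i = -115/3 kN·m ≈ -38.333333 kN·m

M(2) = -115/3 kN·m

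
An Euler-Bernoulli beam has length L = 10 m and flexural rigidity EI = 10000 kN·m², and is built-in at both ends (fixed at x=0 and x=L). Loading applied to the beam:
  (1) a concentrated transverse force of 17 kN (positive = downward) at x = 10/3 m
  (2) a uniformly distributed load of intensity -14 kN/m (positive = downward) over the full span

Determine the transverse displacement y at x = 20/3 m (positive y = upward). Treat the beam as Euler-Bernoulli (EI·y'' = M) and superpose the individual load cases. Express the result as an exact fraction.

y(20/3) = 1073/43740 m

Load 1 — point force P=17 kN at a=10/3 m (b=L-a=20/3):
  y_1 = -Pa²(L-x)²(3bL-(3b+a)(L-x))/(6L³EI)  [x>a] = -17·(10/3)²·(10-(20/3))²·(3·(20/3)·10-(3·(20/3)+(10/3))·(10-(20/3)))/(6·10³·10000) = -187/43740 m
Load 2 — uniform load w=-14 kN/m over full span:
  y_2 = -wx²(L-x)²/(24EI) = -(-14)·(20/3)²·(10-(20/3))²/(24·10000) = 7/243 m
Superposition: y = Σ y_i = 1073/43740 m ≈ 0.024531 m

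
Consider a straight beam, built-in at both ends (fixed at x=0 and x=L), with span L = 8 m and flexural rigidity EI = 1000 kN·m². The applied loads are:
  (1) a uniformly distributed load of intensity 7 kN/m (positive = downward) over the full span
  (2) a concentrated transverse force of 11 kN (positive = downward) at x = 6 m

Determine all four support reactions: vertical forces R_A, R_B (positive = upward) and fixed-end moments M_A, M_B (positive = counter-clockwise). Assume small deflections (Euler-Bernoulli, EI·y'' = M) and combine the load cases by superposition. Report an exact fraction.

R_A = 951/32 kN, M_A = 995/24 kN·m, R_B = 1193/32 kN, M_B = -1193/24 kN·m

Load 1 — uniform load w=7 kN/m over full span:
  R_A = wL/2 = 7·8/2 = 28 kN
  M_A = wL²/12 = 7·8²/12 = 112/3 kN·m
  R_B = wL/2 = 7·8/2 = 28 kN
  M_B = -wL²/12 = -7·8²/12 = -112/3 kN·m
Load 2 — point force P=11 kN at a=6 m (b=L-a=2):
  R_A = Pb²(3a+b)/L³ = 11·2²·(3·6+2)/8³ = 55/32 kN
  M_A = Pab²/L² = 11·6·2²/8² = 33/8 kN·m
  R_B = Pa²(a+3b)/L³ = 11·6²·(6+3·2)/8³ = 297/32 kN
  M_B = -Pa²b/L² = -11·6²·2/8² = -99/8 kN·m
Superposition: R_A = 951/32 kN, M_A = 995/24 kN·m, R_B = 1193/32 kN, M_B = -1193/24 kN·m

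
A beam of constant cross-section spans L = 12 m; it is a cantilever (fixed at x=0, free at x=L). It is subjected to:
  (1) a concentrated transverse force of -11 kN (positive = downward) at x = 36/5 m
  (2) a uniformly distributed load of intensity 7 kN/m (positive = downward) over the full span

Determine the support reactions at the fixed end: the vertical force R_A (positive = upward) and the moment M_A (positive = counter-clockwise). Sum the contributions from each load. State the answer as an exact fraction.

R_A = 73 kN, M_A = 2124/5 kN·m

Load 1 — point force P=-11 kN at a=36/5 m (b=L-a=24/5):
  R_A = P = (-11) = -11 kN
  M_A = Pa = (-11)·(36/5) = -396/5 kN·m
Load 2 — uniform load w=7 kN/m over full span:
  R_A = wL = 7·12 = 84 kN
  M_A = wL²/2 = 7·12²/2 = 504 kN·m
Superposition: R_A = 73 kN, M_A = 2124/5 kN·m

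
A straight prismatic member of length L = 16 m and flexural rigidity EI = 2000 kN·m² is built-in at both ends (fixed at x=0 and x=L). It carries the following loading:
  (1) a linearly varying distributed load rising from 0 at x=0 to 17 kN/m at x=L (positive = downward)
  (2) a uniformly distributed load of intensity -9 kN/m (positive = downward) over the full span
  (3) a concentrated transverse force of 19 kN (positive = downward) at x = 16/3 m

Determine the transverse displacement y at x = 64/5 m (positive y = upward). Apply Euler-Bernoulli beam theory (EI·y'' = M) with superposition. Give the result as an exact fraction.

Load 1 — triangular load w₀=17 kN/m (0→w₀ over full span):
  y_1 = -w₀x²(L-x)²(x+2L)/(120LEI) = -17·(64/5)²·(16-(64/5))²·((64/5)+2·16)/(120·16·2000) = -1949696/5859375 m
Load 2 — uniform load w=-9 kN/m over full span:
  y_2 = -wx²(L-x)²/(24EI) = -(-9)·(64/5)²·(16-(64/5))²/(24·2000) = 24576/78125 m
Load 3 — point force P=19 kN at a=16/3 m (b=L-a=32/3):
  y_3 = -Pa²(L-x)²(3bL-(3b+a)(L-x))/(6L³EI)  [x>a] = -19·(16/3)²·(16-(64/5))²·(3·(32/3)·16-(3·(32/3)+(16/3))·(16-(64/5)))/(6·16³·2000) = -55936/1265625 m
Superposition: y = Σ y_i = -9867392/158203125 m ≈ -0.062372 m

y(64/5) = -9867392/158203125 m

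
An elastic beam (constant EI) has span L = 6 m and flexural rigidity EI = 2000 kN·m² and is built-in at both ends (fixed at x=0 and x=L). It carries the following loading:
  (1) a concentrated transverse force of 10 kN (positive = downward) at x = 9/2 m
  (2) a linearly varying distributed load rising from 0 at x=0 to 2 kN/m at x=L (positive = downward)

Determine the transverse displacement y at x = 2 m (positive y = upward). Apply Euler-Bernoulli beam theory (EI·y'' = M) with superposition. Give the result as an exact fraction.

Load 1 — point force P=10 kN at a=9/2 m (b=L-a=3/2):
  y_1 = -Pb²x²(3aL-(3a+b)x)/(6L³EI)  [x≤a] = -10·(3/2)²·2²·(3·(9/2)·6-(3·(9/2)+(3/2))·2)/(6·6³·2000) = -17/9600 m
Load 2 — triangular load w₀=2 kN/m (0→w₀ over full span):
  y_2 = -w₀x²(L-x)²(x+2L)/(120LEI) = -2·2²·(6-2)²·(2+2·6)/(120·6·2000) = -7/5625 m
Superposition: y = Σ y_i = -2171/720000 m ≈ -0.003015 m

y(2) = -2171/720000 m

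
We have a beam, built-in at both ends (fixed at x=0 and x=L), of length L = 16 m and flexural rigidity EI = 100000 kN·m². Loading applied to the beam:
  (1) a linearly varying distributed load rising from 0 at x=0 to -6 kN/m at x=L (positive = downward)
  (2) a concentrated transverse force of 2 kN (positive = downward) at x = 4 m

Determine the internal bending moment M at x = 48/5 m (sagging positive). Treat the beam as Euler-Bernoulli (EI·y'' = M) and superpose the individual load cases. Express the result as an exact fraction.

Load 1 — triangular load w₀=-6 kN/m (0→w₀ over full span):
  M_1 = 3w₀Lx/20 - w₀L²/30 - w₀x³/(6L) = 3·(-6)·16·(48/5)/20 - (-6)·16²/30 - (-6)·(48/5)³/(6·16) = -3968/125 kN·m
Load 2 — point force P=2 kN at a=4 m (b=L-a=12):
  M_2 = Pa²(a+3b)(L-x)/L³ - Pa²b/L²  [x>a] = 2·4²·(4+3·12)·(16-(48/5))/16³ - 2·4²·12/16² = 1/2 kN·m
Superposition: M = Σ M_i = -7811/250 kN·m ≈ -31.244000 kN·m

M(48/5) = -7811/250 kN·m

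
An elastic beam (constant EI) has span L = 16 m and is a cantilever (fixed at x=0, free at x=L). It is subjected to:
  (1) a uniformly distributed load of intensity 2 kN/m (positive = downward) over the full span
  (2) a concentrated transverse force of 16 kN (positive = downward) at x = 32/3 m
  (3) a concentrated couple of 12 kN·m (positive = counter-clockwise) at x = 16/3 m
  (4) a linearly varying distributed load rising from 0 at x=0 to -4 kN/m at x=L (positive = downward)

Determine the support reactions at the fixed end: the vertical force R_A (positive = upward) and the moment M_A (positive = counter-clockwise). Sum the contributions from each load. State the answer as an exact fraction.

R_A = 16 kN, M_A = 220/3 kN·m

Load 1 — uniform load w=2 kN/m over full span:
  R_A = wL = 2·16 = 32 kN
  M_A = wL²/2 = 2·16²/2 = 256 kN·m
Load 2 — point force P=16 kN at a=32/3 m (b=L-a=16/3):
  R_A = P = 16 kN
  M_A = Pa = 16·(32/3) = 512/3 kN·m
Load 3 — applied couple M₀=12 kN·m at a=16/3 m (b=L-a=32/3):
  R_A = 0 kN
  M_A = -M₀ = -12 kN·m
Load 4 — triangular load w₀=-4 kN/m (0→w₀ over full span):
  R_A = w₀L/2 = (-4)·16/2 = -32 kN
  M_A = w₀L²/3 = (-4)·16²/3 = -1024/3 kN·m
Superposition: R_A = 16 kN, M_A = 220/3 kN·m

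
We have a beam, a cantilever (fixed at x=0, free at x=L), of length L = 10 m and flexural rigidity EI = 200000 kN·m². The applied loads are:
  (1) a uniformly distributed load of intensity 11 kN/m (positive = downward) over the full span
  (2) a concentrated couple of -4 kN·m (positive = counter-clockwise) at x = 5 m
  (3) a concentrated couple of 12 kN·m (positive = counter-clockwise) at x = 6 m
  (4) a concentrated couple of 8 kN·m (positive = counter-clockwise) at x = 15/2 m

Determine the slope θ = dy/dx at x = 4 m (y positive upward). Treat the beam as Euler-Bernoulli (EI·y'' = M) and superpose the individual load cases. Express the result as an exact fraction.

Load 1 — uniform load w=11 kN/m over full span:
  θ_1 = -wx(x²-3Lx+3L²)/(6EI) = -11·4·(4²-3·10·4+3·10²)/(6·200000) = -539/75000 rad
Load 2 — applied couple M₀=-4 kN·m at a=5 m (b=L-a=5):
  θ_2 = M₀x/EI  [x≤a] = (-4)·4/200000 = -1/12500 rad
Load 3 — applied couple M₀=12 kN·m at a=6 m (b=L-a=4):
  θ_3 = M₀x/EI  [x≤a] = 12·4/200000 = 3/12500 rad
Load 4 — applied couple M₀=8 kN·m at a=15/2 m (b=L-a=5/2):
  θ_4 = M₀x/EI  [x≤a] = 8·4/200000 = 1/6250 rad
Superposition: θ = Σ θ_i = -103/15000 rad ≈ -0.006867 rad

θ(4) = -103/15000 rad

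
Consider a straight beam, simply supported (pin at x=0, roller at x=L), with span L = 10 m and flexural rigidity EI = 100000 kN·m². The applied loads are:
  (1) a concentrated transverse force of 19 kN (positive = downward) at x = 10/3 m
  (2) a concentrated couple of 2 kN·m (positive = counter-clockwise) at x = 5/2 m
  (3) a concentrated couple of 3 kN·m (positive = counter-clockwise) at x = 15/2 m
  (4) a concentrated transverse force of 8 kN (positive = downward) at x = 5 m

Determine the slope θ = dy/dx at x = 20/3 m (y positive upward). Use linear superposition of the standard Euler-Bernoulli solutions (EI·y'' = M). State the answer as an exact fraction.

θ(20/3) = 22661/25920000 rad

Load 1 — point force P=19 kN at a=10/3 m (b=L-a=20/3):
  θ_1 = -Pa(2L²-6Lx+3x²+a²)/(6LEI)  [x>a] = -19·(10/3)·(2·10²-6·10·(20/3)+3·(20/3)²+(10/3)²)/(6·10·100000) = 19/32400 rad
Load 2 — applied couple M₀=2 kN·m at a=5/2 m (b=L-a=15/2):
  θ_2 = (M₀x²/(2L)-M₀(x-a)+C₁)/EI  [x>a] with C₁=M₀(3b²-L²)/(6L)=55/24 = (2·(20/3)²/(2·10)-2·((20/3)-(5/2))+(55/24))/100000 = -23/1440000 rad
Load 3 — applied couple M₀=3 kN·m at a=15/2 m (b=L-a=5/2):
  θ_3 = (M₀x²/(2L)+C₁)/EI  [x≤a] with C₁=M₀(3b²-L²)/(6L)=-65/16 = (3·(20/3)²/(2·10)+(-65/16))/100000 = 1/38400 rad
Load 4 — point force P=8 kN at a=5 m (b=L-a=5):
  θ_4 = -Pa(2L²-6Lx+3x²+a²)/(6LEI)  [x>a] = -8·5·(2·10²-6·10·(20/3)+3·(20/3)²+5²)/(6·10·100000) = 1/3600 rad
Superposition: θ = Σ θ_i = 22661/25920000 rad ≈ 0.000874 rad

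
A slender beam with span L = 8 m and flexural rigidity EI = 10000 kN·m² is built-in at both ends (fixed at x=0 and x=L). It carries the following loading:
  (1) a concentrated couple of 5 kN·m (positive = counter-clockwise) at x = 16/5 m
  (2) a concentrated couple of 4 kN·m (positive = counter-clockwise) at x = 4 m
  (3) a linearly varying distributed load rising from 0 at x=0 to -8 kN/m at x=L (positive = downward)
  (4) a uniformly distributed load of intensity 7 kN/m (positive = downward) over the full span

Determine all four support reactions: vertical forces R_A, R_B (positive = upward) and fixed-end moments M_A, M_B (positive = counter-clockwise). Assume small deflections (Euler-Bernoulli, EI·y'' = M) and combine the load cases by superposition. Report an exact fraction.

R_A = 401/20 kN, M_A = 328/15 kN·m, R_B = 79/20 kN, M_B = -137/15 kN·m

Load 1 — applied couple M₀=5 kN·m at a=16/5 m (b=L-a=24/5):
  R_A = 6M₀ab/L³ = 6·5·(16/5)·(24/5)/8³ = 9/10 kN
  M_A = M₀b(2a-b)/L² = 5·(24/5)·(2·(16/5)-(24/5))/8² = 3/5 kN·m
  R_B = -6M₀ab/L³ = -6·5·(16/5)·(24/5)/8³ = -9/10 kN
  M_B = M₀a(2b-a)/L² = 5·(16/5)·(2·(24/5)-(16/5))/8² = 8/5 kN·m
Load 2 — applied couple M₀=4 kN·m at a=4 m (b=L-a=4):
  R_A = 6M₀ab/L³ = 6·4·4·4/8³ = 3/4 kN
  M_A = M₀b(2a-b)/L² = 4·4·(2·4-4)/8² = 1 kN·m
  R_B = -6M₀ab/L³ = -6·4·4·4/8³ = -3/4 kN
  M_B = M₀a(2b-a)/L² = 4·4·(2·4-4)/8² = 1 kN·m
Load 3 — triangular load w₀=-8 kN/m (0→w₀ over full span):
  R_A = 3w₀L/20 = 3·(-8)·8/20 = -48/5 kN
  M_A = w₀L²/30 = (-8)·8²/30 = -256/15 kN·m
  R_B = 7w₀L/20 = 7·(-8)·8/20 = -112/5 kN
  M_B = -w₀L²/20 = -(-8)·8²/20 = 128/5 kN·m
Load 4 — uniform load w=7 kN/m over full span:
  R_A = wL/2 = 7·8/2 = 28 kN
  M_A = wL²/12 = 7·8²/12 = 112/3 kN·m
  R_B = wL/2 = 7·8/2 = 28 kN
  M_B = -wL²/12 = -7·8²/12 = -112/3 kN·m
Superposition: R_A = 401/20 kN, M_A = 328/15 kN·m, R_B = 79/20 kN, M_B = -137/15 kN·m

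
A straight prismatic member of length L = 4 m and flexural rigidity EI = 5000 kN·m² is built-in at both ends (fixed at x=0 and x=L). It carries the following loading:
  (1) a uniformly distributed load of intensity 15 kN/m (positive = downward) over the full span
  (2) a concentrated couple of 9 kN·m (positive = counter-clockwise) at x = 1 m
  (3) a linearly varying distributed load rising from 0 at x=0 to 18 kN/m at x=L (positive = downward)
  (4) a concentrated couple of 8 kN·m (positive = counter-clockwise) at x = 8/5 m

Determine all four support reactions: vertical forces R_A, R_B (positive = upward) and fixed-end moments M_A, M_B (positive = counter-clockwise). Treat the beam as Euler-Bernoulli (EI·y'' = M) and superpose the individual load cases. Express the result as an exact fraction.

Load 1 — uniform load w=15 kN/m over full span:
  R_A = wL/2 = 15·4/2 = 30 kN
  M_A = wL²/12 = 15·4²/12 = 20 kN·m
  R_B = wL/2 = 15·4/2 = 30 kN
  M_B = -wL²/12 = -15·4²/12 = -20 kN·m
Load 2 — applied couple M₀=9 kN·m at a=1 m (b=L-a=3):
  R_A = 6M₀ab/L³ = 6·9·1·3/4³ = 81/32 kN
  M_A = M₀b(2a-b)/L² = 9·3·(2·1-3)/4² = -27/16 kN·m
  R_B = -6M₀ab/L³ = -6·9·1·3/4³ = -81/32 kN
  M_B = M₀a(2b-a)/L² = 9·1·(2·3-1)/4² = 45/16 kN·m
Load 3 — triangular load w₀=18 kN/m (0→w₀ over full span):
  R_A = 3w₀L/20 = 3·18·4/20 = 54/5 kN
  M_A = w₀L²/30 = 18·4²/30 = 48/5 kN·m
  R_B = 7w₀L/20 = 7·18·4/20 = 126/5 kN
  M_B = -w₀L²/20 = -18·4²/20 = -72/5 kN·m
Load 4 — applied couple M₀=8 kN·m at a=8/5 m (b=L-a=12/5):
  R_A = 6M₀ab/L³ = 6·8·(8/5)·(12/5)/4³ = 72/25 kN
  M_A = M₀b(2a-b)/L² = 8·(12/5)·(2·(8/5)-(12/5))/4² = 24/25 kN·m
  R_B = -6M₀ab/L³ = -6·8·(8/5)·(12/5)/4³ = -72/25 kN
  M_B = M₀a(2b-a)/L² = 8·(8/5)·(2·(12/5)-(8/5))/4² = 64/25 kN·m
Superposition: R_A = 36969/800 kN, M_A = 11549/400 kN·m, R_B = 39831/800 kN, M_B = -11611/400 kN·m

R_A = 36969/800 kN, M_A = 11549/400 kN·m, R_B = 39831/800 kN, M_B = -11611/400 kN·m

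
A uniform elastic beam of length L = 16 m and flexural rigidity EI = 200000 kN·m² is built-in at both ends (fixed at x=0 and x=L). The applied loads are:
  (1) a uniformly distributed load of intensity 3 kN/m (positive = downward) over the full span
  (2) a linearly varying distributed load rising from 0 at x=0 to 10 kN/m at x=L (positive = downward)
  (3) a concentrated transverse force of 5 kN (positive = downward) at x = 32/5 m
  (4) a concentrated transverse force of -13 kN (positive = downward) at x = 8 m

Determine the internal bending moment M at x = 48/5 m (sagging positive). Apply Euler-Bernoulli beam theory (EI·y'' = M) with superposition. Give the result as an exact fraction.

M(48/5) = 25894/375 kN·m

Load 1 — uniform load w=3 kN/m over full span:
  M_1 = wLx/2 - wL²/12 - wx²/2 = 3·16·(48/5)/2 - 3·16²/12 - 3·(48/5)²/2 = 704/25 kN·m
Load 2 — triangular load w₀=10 kN/m (0→w₀ over full span):
  M_2 = 3w₀Lx/20 - w₀L²/30 - w₀x³/(6L) = 3·10·16·(48/5)/20 - 10·16²/30 - 10·(48/5)³/(6·16) = 3968/75 kN·m
Load 3 — point force P=5 kN at a=32/5 m (b=L-a=48/5):
  M_3 = Pa²(a+3b)(L-x)/L³ - Pa²b/L²  [x>a] = 5·(32/5)²·((32/5)+3·(48/5))·(16-(48/5))/16³ - 5·(32/5)²·(48/5)/16² = 448/125 kN·m
Load 4 — point force P=-13 kN at a=8 m (b=L-a=8):
  M_4 = Pa²(a+3b)(L-x)/L³ - Pa²b/L²  [x>a] = (-13)·8²·(8+3·8)·(16-(48/5))/16³ - (-13)·8²·8/16² = -78/5 kN·m
Superposition: M = Σ M_i = 25894/375 kN·m ≈ 69.050667 kN·m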